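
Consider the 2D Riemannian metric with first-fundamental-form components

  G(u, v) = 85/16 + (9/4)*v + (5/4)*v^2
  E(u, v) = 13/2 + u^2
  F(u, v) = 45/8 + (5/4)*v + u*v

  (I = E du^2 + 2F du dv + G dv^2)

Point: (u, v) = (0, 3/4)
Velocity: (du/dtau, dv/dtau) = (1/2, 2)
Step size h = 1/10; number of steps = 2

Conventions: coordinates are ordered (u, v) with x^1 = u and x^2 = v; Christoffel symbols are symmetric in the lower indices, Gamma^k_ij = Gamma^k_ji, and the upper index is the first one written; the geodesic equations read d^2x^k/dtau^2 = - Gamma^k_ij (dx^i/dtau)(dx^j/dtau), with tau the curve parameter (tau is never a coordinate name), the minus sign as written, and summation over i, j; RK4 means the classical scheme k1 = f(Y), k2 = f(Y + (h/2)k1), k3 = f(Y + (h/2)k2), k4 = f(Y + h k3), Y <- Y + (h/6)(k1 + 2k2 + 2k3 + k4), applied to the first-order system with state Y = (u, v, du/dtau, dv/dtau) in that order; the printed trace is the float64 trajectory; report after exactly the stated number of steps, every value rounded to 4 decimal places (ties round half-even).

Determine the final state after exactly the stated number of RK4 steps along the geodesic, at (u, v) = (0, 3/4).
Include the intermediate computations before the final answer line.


f(Y) = (du/dtau, dv/dtau, -Gamma^u_ij Y'^i Y'^j, -Gamma^v_ij Y'^i Y'^j) with the Gammas evaluated at the stage position; h = 0.100000; intermediate values shown to 6 dp
step 0: u = 0.0000, v = 0.7500, du/dtau = 0.5000, dv/dtau = 2.0000
step 1:
  k1: at (u, v) = (0.000000, 0.750000), (du/dtau, dv/dtau) = (0.500000, 2.000000); Gamma_uuu = -0.702733, Gamma_uuv = 0.000000, Gamma_uvv = -0.557724, Gamma_vuu = 0.696040, Gamma_vuv = 0.000000, Gamma_vvv = 0.742889; k1 = (0.500000, 2.000000, 2.406581, -3.145566)
  k2: at (u, v) = (0.025000, 0.850000), (du/dtau, dv/dtau) = (0.620329, 1.842722); Gamma_uuu = -0.702278, Gamma_uuv = 0.000000, Gamma_uvv = -0.550667, Gamma_vuu = 0.684218, Gamma_vuv = 0.000000, Gamma_vvv = 0.723634; k2 = (0.620329, 1.842722, 2.140099, -2.720480)
  k3: at (u, v) = (0.031016, 0.842136), (du/dtau, dv/dtau) = (0.607005, 1.863976); Gamma_uuu = -0.702709, Gamma_uuv = 0.000000, Gamma_uvv = -0.551067, Gamma_vuu = 0.686075, Gamma_vuv = 0.000000, Gamma_vvv = 0.725482; k3 = (0.607005, 1.863976, 2.173546, -2.773407)
  k4: at (u, v) = (0.060700, 0.936398), (du/dtau, dv/dtau) = (0.717355, 1.722659); Gamma_uuu = -0.700065, Gamma_uuv = 0.000000, Gamma_uvv = -0.542089, Gamma_vuu = 0.673303, Gamma_vuv = 0.000000, Gamma_vvv = 0.705785; k4 = (0.717355, 1.722659, 1.968931, -2.440936)
  Y <- Y + (h/6)(k1 + 2k2 + 2k3 + k4): u = 0.0612, v = 0.9356, du/dtau = 0.7167, dv/dtau = 1.7238
step 2:
  k1: at (u, v) = (0.061200, 0.935601), (du/dtau, dv/dtau) = (0.716713, 1.723762); Gamma_uuu = -0.700151, Gamma_uuv = 0.000000, Gamma_uvv = -0.542175, Gamma_vuu = 0.673521, Gamma_vuv = 0.000000, Gamma_vvv = 0.706003; k1 = (0.716713, 1.723762, 1.970646, -2.443760)
  k2: at (u, v) = (0.097036, 1.021789), (du/dtau, dv/dtau) = (0.815246, 1.601574); Gamma_uuu = -0.697012, Gamma_uuv = 0.000000, Gamma_uvv = -0.532898, Gamma_vuu = 0.661894, Gamma_vuv = 0.000000, Gamma_vvv = 0.687848; k2 = (0.815246, 1.601574, 1.830157, -2.204270)
  k3: at (u, v) = (0.101963, 1.015680), (du/dtau, dv/dtau) = (0.808221, 1.613549); Gamma_uuu = -0.697960, Gamma_uuv = 0.000000, Gamma_uvv = -0.533737, Gamma_vuu = 0.663883, Gamma_vuv = 0.000000, Gamma_vvv = 0.689724; k3 = (0.808221, 1.613549, 1.845527, -2.229386)
  k4: at (u, v) = (0.142022, 1.096956), (du/dtau, dv/dtau) = (0.901266, 1.500823); Gamma_uuu = -0.695261, Gamma_uuv = 0.000000, Gamma_uvv = -0.524966, Gamma_vuu = 0.653699, Gamma_vuv = 0.000000, Gamma_vvv = 0.673224; k4 = (0.901266, 1.500823, 1.747218, -2.047404)
  Y <- Y + (h/6)(k1 + 2k2 + 2k3 + k4): u = 0.1423, v = 1.0965, du/dtau = 0.9012, dv/dtau = 1.5011

Answer: u = 0.1423, v = 1.0965, du/dtau = 0.9012, dv/dtau = 1.5011


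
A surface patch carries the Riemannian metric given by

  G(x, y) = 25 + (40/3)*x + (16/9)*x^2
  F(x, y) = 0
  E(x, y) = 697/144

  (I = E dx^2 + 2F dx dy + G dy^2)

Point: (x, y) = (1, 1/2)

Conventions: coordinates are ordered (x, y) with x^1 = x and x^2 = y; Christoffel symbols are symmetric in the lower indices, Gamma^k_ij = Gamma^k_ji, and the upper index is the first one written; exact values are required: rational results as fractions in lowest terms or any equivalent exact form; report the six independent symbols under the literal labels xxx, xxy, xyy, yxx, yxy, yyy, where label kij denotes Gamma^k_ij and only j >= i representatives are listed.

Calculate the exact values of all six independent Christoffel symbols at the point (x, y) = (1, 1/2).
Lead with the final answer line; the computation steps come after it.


Answer: Gamma_xxx = 0, Gamma_xxy = 0, Gamma_xyy = -1216/697, Gamma_yxx = 0, Gamma_yxy = 4/19, Gamma_yyy = 0

E = 697/144, F = 0, G = 361/9 at the point
E_x = 0, E_y = 0, F_x = 0, F_y = 0, G_x = 152/9, G_y = 0
EG - F^2 = 251617/1296;  g^inv = (1296/251617) * [[361/9, 0], [0, 697/144]]
first-kind symbols [ij,l] = (1/2)(d_i g_jl + d_j g_il - d_l g_ij): [xx,x] = E_x/2 = 0, [xx,y] = F_x - E_y/2 = 0, [xy,x] = E_y/2 = 0, [xy,y] = G_x/2 = 76/9, [yy,x] = F_y - G_x/2 = -76/9, [yy,y] = G_y/2 = 0
Gamma^x_ij = (G*[ij,x] - F*[ij,y])/(EG - F^2), Gamma^y_ij = (E*[ij,y] - F*[ij,x])/(EG - F^2)


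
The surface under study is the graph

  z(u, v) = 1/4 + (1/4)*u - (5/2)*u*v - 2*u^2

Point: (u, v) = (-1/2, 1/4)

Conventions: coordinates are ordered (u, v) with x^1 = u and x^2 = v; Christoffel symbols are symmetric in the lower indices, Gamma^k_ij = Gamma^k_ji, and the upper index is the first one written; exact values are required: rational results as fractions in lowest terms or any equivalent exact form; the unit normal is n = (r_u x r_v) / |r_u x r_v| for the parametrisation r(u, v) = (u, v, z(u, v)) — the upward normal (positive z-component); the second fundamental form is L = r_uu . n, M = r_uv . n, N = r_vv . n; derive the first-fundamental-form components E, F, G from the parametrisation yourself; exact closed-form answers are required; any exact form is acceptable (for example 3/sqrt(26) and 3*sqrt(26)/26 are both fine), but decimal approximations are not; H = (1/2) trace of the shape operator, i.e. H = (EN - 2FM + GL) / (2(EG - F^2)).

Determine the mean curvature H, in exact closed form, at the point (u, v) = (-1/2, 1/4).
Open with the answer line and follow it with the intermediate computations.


Answer: H = -8*sqrt(37)/12321

z_u = 13/8, z_v = 5/4, z_uu = -4, z_uv = -5/2, z_vv = 0
E = 233/64, F = 65/32, G = 41/16; answer radicand W^2 = 333/64
unnormalised second-form numerators: l = -4, m = -5/2, n = 0; L = l/sqrt(333/64), and similarly M = m/sqrt(W^2), N = n/sqrt(W^2)
H = (E*n - 2*F*m + G*l) / (2*(EG - F^2)*sqrt(W^2)); E*n - 2*F*m + G*l = -3/32, EG - F^2 = 333/64, so H = (-1/111)/sqrt(333/64)


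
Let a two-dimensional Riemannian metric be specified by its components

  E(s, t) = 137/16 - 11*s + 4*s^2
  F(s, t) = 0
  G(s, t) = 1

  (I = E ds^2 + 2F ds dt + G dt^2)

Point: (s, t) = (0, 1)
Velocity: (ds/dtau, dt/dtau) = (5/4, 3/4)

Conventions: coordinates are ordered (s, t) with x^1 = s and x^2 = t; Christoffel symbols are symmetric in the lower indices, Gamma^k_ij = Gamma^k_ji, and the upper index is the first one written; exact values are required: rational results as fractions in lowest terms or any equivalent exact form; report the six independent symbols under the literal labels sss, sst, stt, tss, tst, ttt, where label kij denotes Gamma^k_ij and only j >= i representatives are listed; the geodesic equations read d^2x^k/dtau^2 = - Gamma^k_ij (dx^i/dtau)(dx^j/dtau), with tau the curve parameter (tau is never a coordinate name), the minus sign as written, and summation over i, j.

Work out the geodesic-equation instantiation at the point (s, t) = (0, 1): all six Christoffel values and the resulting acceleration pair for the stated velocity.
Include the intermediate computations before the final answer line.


E = 137/16, F = 0, G = 1 at the point
E_s = -11, E_t = 0, F_s = 0, F_t = 0, G_s = 0, G_t = 0
EG - F^2 = 137/16;  g^inv = (16/137) * [[1, 0], [0, 137/16]]
first-kind symbols [ij,l] = (1/2)(d_i g_jl + d_j g_il - d_l g_ij): [ss,s] = E_s/2 = -11/2, [ss,t] = F_s - E_t/2 = 0, [st,s] = E_t/2 = 0, [st,t] = G_s/2 = 0, [tt,s] = F_t - G_s/2 = 0, [tt,t] = G_t/2 = 0
Gamma^s_ij = (G*[ij,s] - F*[ij,t])/(EG - F^2), Gamma^t_ij = (E*[ij,t] - F*[ij,s])/(EG - F^2)
Gamma_sss = -88/137, Gamma_sst = 0, Gamma_stt = 0, Gamma_tss = 0, Gamma_tst = 0, Gamma_ttt = 0
d^2s/dtau^2 = -(Gamma_sss*(5/4)^2 + 2*Gamma_sst*(5/4)*(3/4) + Gamma_stt*(3/4)^2) = 275/274
d^2t/dtau^2 = -(Gamma_tss*(5/4)^2 + 2*Gamma_tst*(5/4)*(3/4) + Gamma_ttt*(3/4)^2) = 0

Answer: Gamma_sss = -88/137, Gamma_sst = 0, Gamma_stt = 0, Gamma_tss = 0, Gamma_tst = 0, Gamma_ttt = 0; accelerations (d^2s/dtau^2, d^2t/dtau^2) = (275/274, 0)


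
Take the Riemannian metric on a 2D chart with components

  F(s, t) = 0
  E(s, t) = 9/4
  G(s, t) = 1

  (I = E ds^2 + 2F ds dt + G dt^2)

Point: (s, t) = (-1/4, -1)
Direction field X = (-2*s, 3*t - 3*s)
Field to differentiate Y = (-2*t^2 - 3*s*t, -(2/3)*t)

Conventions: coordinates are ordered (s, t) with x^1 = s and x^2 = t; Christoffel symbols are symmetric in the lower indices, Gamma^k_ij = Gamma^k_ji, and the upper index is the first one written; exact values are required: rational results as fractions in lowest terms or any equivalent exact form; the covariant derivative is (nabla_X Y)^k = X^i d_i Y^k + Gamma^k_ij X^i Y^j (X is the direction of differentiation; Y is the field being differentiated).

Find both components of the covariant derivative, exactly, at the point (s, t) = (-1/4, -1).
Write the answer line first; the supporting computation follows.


Answer: (nabla_X Y)^s = -147/16, (nabla_X Y)^t = 3/2

E = 9/4, F = 0, G = 1 at the point
E_s = 0, E_t = 0, F_s = 0, F_t = 0, G_s = 0, G_t = 0
EG - F^2 = 9/4;  g^inv = (4/9) * [[1, 0], [0, 9/4]]
first-kind symbols [ij,l] = (1/2)(d_i g_jl + d_j g_il - d_l g_ij): [ss,s] = E_s/2 = 0, [ss,t] = F_s - E_t/2 = 0, [st,s] = E_t/2 = 0, [st,t] = G_s/2 = 0, [tt,s] = F_t - G_s/2 = 0, [tt,t] = G_t/2 = 0
Gamma^s_ij = (G*[ij,s] - F*[ij,t])/(EG - F^2), Gamma^t_ij = (E*[ij,t] - F*[ij,s])/(EG - F^2)
Gamma_sss = 0, Gamma_sst = 0, Gamma_stt = 0, Gamma_tss = 0, Gamma_tst = 0, Gamma_ttt = 0
X = (1/2, -9/4), Y = (-11/4, 2/3) at the point


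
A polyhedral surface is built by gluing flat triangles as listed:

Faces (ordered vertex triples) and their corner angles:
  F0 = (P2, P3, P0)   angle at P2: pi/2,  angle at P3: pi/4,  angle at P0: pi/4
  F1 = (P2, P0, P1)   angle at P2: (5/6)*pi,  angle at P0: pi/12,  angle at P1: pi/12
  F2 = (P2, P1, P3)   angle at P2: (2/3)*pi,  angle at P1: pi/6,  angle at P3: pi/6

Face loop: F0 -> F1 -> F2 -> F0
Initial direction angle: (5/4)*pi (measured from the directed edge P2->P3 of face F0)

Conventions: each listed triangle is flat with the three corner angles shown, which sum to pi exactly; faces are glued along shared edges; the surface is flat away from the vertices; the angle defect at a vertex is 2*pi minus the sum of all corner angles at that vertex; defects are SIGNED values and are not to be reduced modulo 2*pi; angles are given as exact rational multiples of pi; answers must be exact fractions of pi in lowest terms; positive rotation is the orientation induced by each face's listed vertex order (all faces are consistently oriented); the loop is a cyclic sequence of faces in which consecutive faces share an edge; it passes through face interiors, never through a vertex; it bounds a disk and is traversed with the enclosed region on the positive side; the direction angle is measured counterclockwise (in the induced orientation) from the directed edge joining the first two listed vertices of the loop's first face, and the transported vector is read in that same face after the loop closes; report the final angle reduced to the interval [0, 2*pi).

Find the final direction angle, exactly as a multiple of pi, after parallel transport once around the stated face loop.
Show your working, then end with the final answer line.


enclosed vertex P2: corner angles sum to 2*pi, defect = 2*pi - 2*pi = 0
by Gauss-Bonnet the loop rotates the vector by the enclosed defect sum (positive orientation, mod 2*pi)
final angle = (5/4)*pi + 0 = (5/4)*pi (mod 2*pi)

Answer: final direction angle = (5/4)*pi


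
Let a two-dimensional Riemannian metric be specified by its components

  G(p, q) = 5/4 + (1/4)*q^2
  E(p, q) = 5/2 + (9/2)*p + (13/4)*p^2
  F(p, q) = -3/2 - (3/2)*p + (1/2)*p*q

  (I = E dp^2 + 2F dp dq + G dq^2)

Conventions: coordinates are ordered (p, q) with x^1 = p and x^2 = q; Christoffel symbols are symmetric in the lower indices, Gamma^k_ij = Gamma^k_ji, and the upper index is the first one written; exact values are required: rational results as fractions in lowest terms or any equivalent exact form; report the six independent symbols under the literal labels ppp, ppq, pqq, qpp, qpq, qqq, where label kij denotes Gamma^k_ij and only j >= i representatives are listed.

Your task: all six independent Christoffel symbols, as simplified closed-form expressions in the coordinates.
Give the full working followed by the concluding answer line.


E = 5/2 + (9/2)*p + (13/4)*p^2; F = -3/2 - (3/2)*p + (1/2)*p*q; G = 5/4 + (1/4)*q^2
Gamma^k_ij = (1/2) g^{kl} (d_i g_jl + d_j g_il - d_l g_ij), with g^inv = (1/(EG-F^2)) [[G, -F], [-F, E]]
first partials: E_p = 9/2 + (13/2)*p, E_q = 0, F_p = -3/2 + (1/2)*q, F_q = (1/2)*p, G_p = 0, G_q = (1/2)*q
D = EG - F^2 = 7/8 + (9/8)*p + (5/8)*q^2 + (3/2)*p*q + (29/16)*p^2 + (9/8)*p*q^2 + (3/2)*p^2*q + (9/16)*p^2*q^2
expanded: Gamma^p_pp = (G E_p - 2F F_p + F E_q)/(2D), Gamma^p_pq = (G E_q - F G_p)/(2D), Gamma^p_qq = (2G F_q - G G_p - F G_q)/(2D), Gamma^q_pp = (2E F_p - E E_q - F E_p)/(2D), Gamma^q_pq = (E G_p - F E_q)/(2D), Gamma^q_qq = (E G_q - 2F F_q + F G_p)/(2D); substitute and cancel common factors

Answer: Gamma_ppp = (9*p*q^2 + 24*p*q + 29*p + 9*q^2 + 12*q + 9)/(9*p^2*q^2 + 24*p^2*q + 29*p^2 + 18*p*q^2 + 24*p*q + 18*p + 10*q^2 + 14), Gamma_ppq = 0, Gamma_pqq = (6*p*q + 10*p + 6*q)/(9*p^2*q^2 + 24*p^2*q + 29*p^2 + 18*p*q^2 + 24*p*q + 18*p + 10*q^2 + 14), Gamma_qpp = (18*p*q + 24*p + 20*q - 6)/(9*p^2*q^2 + 24*p^2*q + 29*p^2 + 18*p*q^2 + 24*p*q + 18*p + 10*q^2 + 14), Gamma_qpq = 0, Gamma_qqq = (9*p^2*q + 12*p^2 + 18*p*q + 12*p + 10*q)/(9*p^2*q^2 + 24*p^2*q + 29*p^2 + 18*p*q^2 + 24*p*q + 18*p + 10*q^2 + 14)


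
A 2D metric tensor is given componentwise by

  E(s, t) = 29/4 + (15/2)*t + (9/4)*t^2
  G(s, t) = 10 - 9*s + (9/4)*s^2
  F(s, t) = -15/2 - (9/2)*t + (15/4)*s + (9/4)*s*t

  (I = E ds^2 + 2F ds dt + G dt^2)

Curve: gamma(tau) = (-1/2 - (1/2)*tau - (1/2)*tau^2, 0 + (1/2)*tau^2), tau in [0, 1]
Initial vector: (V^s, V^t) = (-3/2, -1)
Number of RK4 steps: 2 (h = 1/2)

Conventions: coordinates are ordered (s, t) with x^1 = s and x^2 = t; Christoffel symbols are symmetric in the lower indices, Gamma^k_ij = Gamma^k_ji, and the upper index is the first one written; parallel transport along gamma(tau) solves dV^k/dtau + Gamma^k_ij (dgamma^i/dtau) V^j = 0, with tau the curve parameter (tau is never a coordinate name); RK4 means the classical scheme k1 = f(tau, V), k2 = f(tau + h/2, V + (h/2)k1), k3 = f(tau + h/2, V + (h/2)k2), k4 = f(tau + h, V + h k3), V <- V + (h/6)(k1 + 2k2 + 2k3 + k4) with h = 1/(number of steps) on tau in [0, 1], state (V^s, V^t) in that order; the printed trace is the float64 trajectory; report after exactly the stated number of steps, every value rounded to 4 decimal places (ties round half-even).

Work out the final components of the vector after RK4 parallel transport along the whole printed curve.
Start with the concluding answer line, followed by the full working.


Answer: V^s = -1.5317, V^t = -0.9506

gamma'(tau) = (-1/2 - tau, tau); f(tau, V)^k = -Gamma^k_ij(gamma(tau)) gamma'^i(tau) V^j; h = 1/2; intermediate values shown to 6 dp
curve data and Christoffel symbols at the stage parameters:
  tau = 0.000000: gamma = (-0.500000, 0.000000), gamma' = (-0.500000, 0.000000); Gamma_sss = 0.000000, Gamma_sst = 0.175953, Gamma_stt = 0.000000, Gamma_tss = 0.000000, Gamma_tst = -0.263930, Gamma_ttt = 0.000000
  tau = 0.250000: gamma = (-0.656250, 0.031250), gamma' = (-0.750000, 0.250000); Gamma_sss = 0.000000, Gamma_sst = 0.163528, Gamma_stt = 0.000000, Gamma_tss = 0.000000, Gamma_tst = -0.255826, Gamma_ttt = 0.000000
  tau = 0.500000: gamma = (-0.875000, 0.125000), gamma' = (-1.000000, 0.500000); Gamma_sss = 0.000000, Gamma_sst = 0.150306, Gamma_stt = 0.000000, Gamma_tss = 0.000000, Gamma_tst = -0.241188, Gamma_ttt = 0.000000
  tau = 0.750000: gamma = (-1.156250, 0.281250), gamma' = (-1.250000, 0.750000); Gamma_sss = 0.000000, Gamma_sst = 0.137170, Gamma_stt = 0.000000, Gamma_tss = 0.000000, Gamma_tst = -0.222260, Gamma_ttt = 0.000000
  tau = 1.000000: gamma = (-1.500000, 0.500000), gamma' = (-1.500000, 1.000000); Gamma_sss = 0.000000, Gamma_sst = 0.124601, Gamma_stt = 0.000000, Gamma_tss = 0.000000, Gamma_tst = -0.201278, Gamma_ttt = 0.000000
step 0: V^s = -1.5000, V^t = -1.0000
step 1: k1 = (-0.087977, 0.131965), k2 = (-0.056378, 0.088198), k3 = (-0.058043, 0.090803), k4 = (-0.028571, 0.045847); V <- V + (h/6)(k1 + 2k2 + 2k3 + k4): V^s = -1.5288, V^t = -0.9553
step 2: k1 = (-0.028702, 0.046057), k2 = (-0.003817, 0.006184), k3 = (-0.006166, 0.009991), k4 = (0.013249, -0.021403); V <- V + (h/6)(k1 + 2k2 + 2k3 + k4): V^s = -1.5317, V^t = -0.9506


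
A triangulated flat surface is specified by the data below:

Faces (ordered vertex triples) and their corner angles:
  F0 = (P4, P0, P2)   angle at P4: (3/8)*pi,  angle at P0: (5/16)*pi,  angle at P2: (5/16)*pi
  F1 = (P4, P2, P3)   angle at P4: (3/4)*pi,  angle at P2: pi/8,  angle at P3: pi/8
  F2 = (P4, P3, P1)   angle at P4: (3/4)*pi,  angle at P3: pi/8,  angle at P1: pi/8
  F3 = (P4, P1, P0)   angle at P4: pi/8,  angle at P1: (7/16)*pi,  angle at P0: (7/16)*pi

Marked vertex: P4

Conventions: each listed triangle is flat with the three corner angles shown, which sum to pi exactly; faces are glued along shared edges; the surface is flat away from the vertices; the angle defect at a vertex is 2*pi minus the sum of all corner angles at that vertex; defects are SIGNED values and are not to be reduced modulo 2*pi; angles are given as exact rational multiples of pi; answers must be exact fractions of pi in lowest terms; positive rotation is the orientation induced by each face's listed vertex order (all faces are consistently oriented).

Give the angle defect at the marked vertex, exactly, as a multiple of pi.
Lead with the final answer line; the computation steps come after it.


Answer: defect(P4) = 0

Sum of corner angles at P4: 2*pi
defect = 2*pi - 2*pi


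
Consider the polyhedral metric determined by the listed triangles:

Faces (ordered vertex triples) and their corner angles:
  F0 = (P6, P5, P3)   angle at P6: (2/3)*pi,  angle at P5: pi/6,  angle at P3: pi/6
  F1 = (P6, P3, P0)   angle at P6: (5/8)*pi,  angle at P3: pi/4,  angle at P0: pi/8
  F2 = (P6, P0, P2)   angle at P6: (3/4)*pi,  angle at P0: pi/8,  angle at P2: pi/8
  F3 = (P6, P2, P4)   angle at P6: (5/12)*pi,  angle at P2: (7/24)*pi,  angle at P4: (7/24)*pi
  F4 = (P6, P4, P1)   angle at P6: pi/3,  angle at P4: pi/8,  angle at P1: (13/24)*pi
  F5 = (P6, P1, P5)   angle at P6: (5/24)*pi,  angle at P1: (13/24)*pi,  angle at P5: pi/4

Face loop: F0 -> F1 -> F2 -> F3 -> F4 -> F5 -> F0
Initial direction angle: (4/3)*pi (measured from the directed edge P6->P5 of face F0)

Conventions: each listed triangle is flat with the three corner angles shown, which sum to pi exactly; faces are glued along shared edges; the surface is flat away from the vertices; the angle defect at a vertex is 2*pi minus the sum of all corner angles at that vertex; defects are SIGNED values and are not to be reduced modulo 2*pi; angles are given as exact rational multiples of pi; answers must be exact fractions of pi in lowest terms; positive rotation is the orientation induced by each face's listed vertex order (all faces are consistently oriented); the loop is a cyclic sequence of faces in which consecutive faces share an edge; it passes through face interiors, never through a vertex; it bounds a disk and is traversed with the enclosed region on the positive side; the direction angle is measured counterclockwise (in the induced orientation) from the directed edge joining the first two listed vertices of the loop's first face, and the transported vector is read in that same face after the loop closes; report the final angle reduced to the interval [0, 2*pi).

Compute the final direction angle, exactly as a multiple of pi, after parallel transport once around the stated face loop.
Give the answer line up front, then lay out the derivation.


Answer: final direction angle = pi/3

enclosed vertex P6: corner angles sum to 3*pi, defect = 2*pi - 3*pi = -pi
holonomy = initial angle + sum of enclosed defects (mod 2*pi), positive in the induced orientation
final angle = (4/3)*pi - pi = pi/3 (mod 2*pi)


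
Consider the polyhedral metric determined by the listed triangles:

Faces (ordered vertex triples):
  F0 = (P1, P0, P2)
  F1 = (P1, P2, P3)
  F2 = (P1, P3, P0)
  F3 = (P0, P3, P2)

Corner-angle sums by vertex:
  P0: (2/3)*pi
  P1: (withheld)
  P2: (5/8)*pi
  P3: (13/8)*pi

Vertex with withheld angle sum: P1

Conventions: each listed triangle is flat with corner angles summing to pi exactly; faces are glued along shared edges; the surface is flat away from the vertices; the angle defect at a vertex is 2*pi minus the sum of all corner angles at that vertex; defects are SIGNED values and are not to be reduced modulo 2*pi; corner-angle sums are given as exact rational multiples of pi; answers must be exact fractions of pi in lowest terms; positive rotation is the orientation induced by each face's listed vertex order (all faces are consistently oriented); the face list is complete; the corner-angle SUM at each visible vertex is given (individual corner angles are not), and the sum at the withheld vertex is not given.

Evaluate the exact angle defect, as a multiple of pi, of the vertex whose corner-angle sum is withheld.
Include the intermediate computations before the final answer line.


V = 4, E = 6, F = 4; chi = V - E + F = 2
Gauss-Bonnet: total defect = 2*pi*chi = 4*pi; visible defects sum to (37/12)*pi

Answer: defect(P1) = (11/12)*pi


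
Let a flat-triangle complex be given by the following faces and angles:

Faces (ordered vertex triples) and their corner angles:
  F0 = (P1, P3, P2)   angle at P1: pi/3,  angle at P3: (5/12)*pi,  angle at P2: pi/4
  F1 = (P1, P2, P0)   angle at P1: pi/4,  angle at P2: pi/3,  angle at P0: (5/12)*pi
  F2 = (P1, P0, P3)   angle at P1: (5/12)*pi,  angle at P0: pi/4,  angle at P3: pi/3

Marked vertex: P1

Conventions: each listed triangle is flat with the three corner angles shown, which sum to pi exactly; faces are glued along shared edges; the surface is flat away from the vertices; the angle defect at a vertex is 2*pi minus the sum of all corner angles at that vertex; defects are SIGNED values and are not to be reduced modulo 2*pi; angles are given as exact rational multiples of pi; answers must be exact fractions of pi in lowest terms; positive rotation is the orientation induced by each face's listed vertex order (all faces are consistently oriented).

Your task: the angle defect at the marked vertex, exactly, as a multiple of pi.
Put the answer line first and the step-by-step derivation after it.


Answer: defect(P1) = pi

Sum of corner angles at P1: pi
defect = 2*pi - pi


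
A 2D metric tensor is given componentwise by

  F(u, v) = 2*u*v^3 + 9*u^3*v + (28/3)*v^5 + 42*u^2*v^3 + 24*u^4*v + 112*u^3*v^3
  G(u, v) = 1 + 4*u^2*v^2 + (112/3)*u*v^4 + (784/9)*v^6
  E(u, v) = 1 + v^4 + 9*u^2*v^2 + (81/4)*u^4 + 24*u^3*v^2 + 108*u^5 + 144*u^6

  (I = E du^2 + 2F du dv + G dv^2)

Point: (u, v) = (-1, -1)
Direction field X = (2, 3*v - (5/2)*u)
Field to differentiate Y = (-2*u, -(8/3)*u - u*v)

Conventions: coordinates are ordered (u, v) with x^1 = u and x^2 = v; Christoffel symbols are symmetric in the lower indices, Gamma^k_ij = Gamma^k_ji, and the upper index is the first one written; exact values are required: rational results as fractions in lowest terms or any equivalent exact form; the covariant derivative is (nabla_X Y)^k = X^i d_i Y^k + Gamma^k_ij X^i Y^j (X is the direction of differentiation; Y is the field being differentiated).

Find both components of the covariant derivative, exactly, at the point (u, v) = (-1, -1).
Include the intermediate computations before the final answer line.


E = 173/4, F = 143/3, G = 493/9 at the point
E_u = -351, E_v = 26, F_u = -185, F_v = -463/3, G_u = 88/3, G_v = -1144/3
EG - F^2 = 3493/36;  g^inv = (36/3493) * [[493/9, -143/3], [-143/3, 173/4]]
first-kind symbols [ij,l] = (1/2)(d_i g_jl + d_j g_il - d_l g_ij): [uu,u] = E_u/2 = -351/2, [uu,v] = F_u - E_v/2 = -198, [uv,u] = E_v/2 = 13, [uv,v] = G_u/2 = 44/3, [vv,u] = F_v - G_u/2 = -169, [vv,v] = G_v/2 = -572/3
Gamma^u_ij = (G*[ij,u] - F*[ij,v])/(EG - F^2), Gamma^v_ij = (E*[ij,v] - F*[ij,u])/(EG - F^2)
Gamma_uuu = -6318/3493, Gamma_uuv = 468/3493, Gamma_uvv = -6084/3493, Gamma_vuu = -7128/3493, Gamma_vuv = 528/3493, Gamma_vvv = -6864/3493
X = (2, -1/2), Y = (2, 5/3) at the point

Answer: (nabla_X Y)^u = -4726/499, (nabla_X Y)^v = -29957/2994


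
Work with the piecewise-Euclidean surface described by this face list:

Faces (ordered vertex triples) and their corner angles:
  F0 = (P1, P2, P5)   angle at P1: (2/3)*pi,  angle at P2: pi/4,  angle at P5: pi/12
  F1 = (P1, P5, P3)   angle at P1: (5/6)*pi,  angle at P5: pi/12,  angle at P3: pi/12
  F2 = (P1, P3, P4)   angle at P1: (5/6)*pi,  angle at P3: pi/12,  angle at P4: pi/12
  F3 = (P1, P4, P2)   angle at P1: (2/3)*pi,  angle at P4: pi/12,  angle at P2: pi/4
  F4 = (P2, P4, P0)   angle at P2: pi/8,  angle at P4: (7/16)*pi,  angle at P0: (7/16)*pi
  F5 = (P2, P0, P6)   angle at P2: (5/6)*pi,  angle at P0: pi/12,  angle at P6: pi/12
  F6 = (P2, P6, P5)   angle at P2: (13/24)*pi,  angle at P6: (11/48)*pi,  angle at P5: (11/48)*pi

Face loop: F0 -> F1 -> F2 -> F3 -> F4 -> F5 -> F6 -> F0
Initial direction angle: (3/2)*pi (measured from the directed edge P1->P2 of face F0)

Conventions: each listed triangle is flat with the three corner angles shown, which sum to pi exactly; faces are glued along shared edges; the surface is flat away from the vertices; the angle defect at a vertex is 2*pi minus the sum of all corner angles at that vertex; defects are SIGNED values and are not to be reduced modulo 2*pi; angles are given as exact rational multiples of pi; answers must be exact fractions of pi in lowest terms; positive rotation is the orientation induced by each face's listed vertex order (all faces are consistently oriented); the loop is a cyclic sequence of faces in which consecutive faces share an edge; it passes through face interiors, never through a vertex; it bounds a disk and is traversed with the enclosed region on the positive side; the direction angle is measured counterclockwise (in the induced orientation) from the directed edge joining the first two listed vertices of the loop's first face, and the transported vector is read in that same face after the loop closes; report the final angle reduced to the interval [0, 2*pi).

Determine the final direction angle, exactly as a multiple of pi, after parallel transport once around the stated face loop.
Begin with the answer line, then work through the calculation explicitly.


Answer: final direction angle = pi/2

enclosed vertex P1: corner angles sum to 3*pi, defect = 2*pi - 3*pi = -pi
enclosed vertex P2: corner angles sum to 2*pi, defect = 2*pi - 2*pi = 0
summing the enclosed defects onto the initial angle, mod 2*pi in the induced orientation:
final angle = (3/2)*pi - pi = pi/2 (mod 2*pi)


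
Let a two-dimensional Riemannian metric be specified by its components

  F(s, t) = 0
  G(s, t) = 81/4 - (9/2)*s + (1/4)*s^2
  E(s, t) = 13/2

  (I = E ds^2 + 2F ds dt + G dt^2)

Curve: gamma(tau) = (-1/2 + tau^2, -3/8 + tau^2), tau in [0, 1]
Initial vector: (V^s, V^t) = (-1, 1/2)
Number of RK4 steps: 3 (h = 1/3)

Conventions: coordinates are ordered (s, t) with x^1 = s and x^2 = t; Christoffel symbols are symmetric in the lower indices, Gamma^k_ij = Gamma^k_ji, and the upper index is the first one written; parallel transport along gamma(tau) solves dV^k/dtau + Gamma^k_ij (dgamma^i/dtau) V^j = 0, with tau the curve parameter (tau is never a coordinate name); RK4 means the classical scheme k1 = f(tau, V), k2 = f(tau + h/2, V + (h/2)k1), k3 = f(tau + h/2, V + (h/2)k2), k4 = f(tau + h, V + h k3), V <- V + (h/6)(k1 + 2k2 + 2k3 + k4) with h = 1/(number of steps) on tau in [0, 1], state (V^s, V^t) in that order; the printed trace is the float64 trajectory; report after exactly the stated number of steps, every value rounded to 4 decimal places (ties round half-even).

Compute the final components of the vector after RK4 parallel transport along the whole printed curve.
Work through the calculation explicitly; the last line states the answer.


gamma'(tau) = (2*tau, 2*tau); f(tau, V)^k = -Gamma^k_ij(gamma(tau)) gamma'^i(tau) V^j; h = 1/3; intermediate values shown to 6 dp
curve data and Christoffel symbols at the stage parameters:
  tau = 0.000000: gamma = (-0.500000, -0.375000), gamma' = (0.000000, 0.000000); Gamma_sss = 0.000000, Gamma_sst = 0.000000, Gamma_stt = 0.365385, Gamma_tss = 0.000000, Gamma_tst = -0.105263, Gamma_ttt = 0.000000
  tau = 0.166667: gamma = (-0.472222, -0.347222), gamma' = (0.333333, 0.333333); Gamma_sss = 0.000000, Gamma_sst = 0.000000, Gamma_stt = 0.364316, Gamma_tss = 0.000000, Gamma_tst = -0.105572, Gamma_ttt = 0.000000
  tau = 0.333333: gamma = (-0.388889, -0.263889), gamma' = (0.666667, 0.666667); Gamma_sss = 0.000000, Gamma_sst = 0.000000, Gamma_stt = 0.361111, Gamma_tss = 0.000000, Gamma_tst = -0.106509, Gamma_ttt = 0.000000
  tau = 0.500000: gamma = (-0.250000, -0.125000), gamma' = (1.000000, 1.000000); Gamma_sss = 0.000000, Gamma_sst = 0.000000, Gamma_stt = 0.355769, Gamma_tss = 0.000000, Gamma_tst = -0.108108, Gamma_ttt = 0.000000
  tau = 0.666667: gamma = (-0.055556, 0.069444), gamma' = (1.333333, 1.333333); Gamma_sss = 0.000000, Gamma_sst = 0.000000, Gamma_stt = 0.348291, Gamma_tss = 0.000000, Gamma_tst = -0.110429, Gamma_ttt = 0.000000
  tau = 0.833333: gamma = (0.194444, 0.319444), gamma' = (1.666667, 1.666667); Gamma_sss = 0.000000, Gamma_sst = 0.000000, Gamma_stt = 0.338675, Gamma_tss = 0.000000, Gamma_tst = -0.113565, Gamma_ttt = 0.000000
  tau = 1.000000: gamma = (0.500000, 0.625000), gamma' = (2.000000, 2.000000); Gamma_sss = 0.000000, Gamma_sst = 0.000000, Gamma_stt = 0.326923, Gamma_tss = 0.000000, Gamma_tst = -0.117647, Gamma_ttt = 0.000000
step 0: V^s = -1.0000, V^t = 0.5000
step 1: k1 = (0.000000, 0.000000), k2 = (-0.060719, -0.017595), k3 = (-0.060363, -0.018055), k4 = (-0.118922, -0.037359); V <- V + (h/6)(k1 + 2k2 + 2k3 + k4): V^s = -1.0201, V^t = 0.4940
step 2: k1 = (-0.118917, -0.037356), k2 = (-0.173522, -0.059691), k3 = (-0.172198, -0.061077), k4 = (-0.219936, -0.088911); V <- V + (h/6)(k1 + 2k2 + 2k3 + k4): V^s = -1.0773, V^t = 0.4735
step 3: k1 = (-0.219901, -0.088899), k2 = (-0.258925, -0.124019), k3 = (-0.255621, -0.126358), k4 = (-0.282076, -0.172022); V <- V + (h/6)(k1 + 2k2 + 2k3 + k4): V^s = -1.1624, V^t = 0.4312

Answer: V^s = -1.1624, V^t = 0.4312


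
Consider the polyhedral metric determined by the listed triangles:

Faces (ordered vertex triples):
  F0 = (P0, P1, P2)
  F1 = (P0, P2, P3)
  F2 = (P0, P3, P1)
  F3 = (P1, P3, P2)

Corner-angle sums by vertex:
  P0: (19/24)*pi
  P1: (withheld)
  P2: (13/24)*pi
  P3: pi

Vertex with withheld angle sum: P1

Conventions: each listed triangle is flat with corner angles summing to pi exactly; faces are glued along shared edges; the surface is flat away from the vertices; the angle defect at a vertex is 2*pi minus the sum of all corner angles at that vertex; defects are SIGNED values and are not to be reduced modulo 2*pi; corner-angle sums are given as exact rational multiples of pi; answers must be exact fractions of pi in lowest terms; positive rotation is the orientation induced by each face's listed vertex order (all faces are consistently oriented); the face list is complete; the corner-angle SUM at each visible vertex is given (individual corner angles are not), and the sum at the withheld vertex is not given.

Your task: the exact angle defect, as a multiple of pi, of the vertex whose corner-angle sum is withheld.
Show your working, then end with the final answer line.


V = 4, E = 6, F = 4; chi = V - E + F = 2
Gauss-Bonnet: total defect = 2*pi*chi = 4*pi; visible defects sum to (11/3)*pi

Answer: defect(P1) = pi/3


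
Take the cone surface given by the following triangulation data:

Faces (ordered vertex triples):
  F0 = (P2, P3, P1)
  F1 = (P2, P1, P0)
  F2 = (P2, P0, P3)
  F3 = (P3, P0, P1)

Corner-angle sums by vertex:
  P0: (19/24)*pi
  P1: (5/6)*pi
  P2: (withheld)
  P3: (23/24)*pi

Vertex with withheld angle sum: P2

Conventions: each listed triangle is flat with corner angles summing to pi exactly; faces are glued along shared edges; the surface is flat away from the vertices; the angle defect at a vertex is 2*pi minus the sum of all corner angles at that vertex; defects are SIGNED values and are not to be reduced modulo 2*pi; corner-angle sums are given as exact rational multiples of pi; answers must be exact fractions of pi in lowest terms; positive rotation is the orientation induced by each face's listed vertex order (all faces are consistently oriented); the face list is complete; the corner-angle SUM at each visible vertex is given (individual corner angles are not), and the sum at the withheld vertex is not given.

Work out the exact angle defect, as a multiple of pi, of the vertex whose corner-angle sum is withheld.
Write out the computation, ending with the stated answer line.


V = 4, E = 6, F = 4; chi = V - E + F = 2
Gauss-Bonnet: total defect = 2*pi*chi = 4*pi; visible defects sum to (41/12)*pi

Answer: defect(P2) = (7/12)*pi


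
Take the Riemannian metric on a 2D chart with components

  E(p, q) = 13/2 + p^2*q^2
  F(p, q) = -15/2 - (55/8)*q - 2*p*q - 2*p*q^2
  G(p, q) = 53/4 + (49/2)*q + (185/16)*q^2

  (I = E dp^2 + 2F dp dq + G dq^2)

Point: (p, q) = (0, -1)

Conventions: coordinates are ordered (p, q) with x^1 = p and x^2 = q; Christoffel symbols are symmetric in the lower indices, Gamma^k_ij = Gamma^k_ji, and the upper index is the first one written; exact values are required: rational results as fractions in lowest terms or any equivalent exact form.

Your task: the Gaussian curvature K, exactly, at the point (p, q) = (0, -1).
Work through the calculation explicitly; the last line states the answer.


E = 13/2, F = -5/8, G = 5/16, EG - F^2 = 105/64 at the point
E_p = 0, E_q = 0, F_p = 0, F_q = -55/8, G_p = 0, G_q = 11/8
E_qq = 0, F_pq = 2, G_pp = 0
K follows from Brioschi's formula, (det M1 - det M2)/(EG - F^2)^2.
M1 = [[-E_qq/2 + F_pq - G_pp/2, E_p/2, F_p - E_q/2], [F_q - G_p/2, E, F], [G_q/2, F, G]] = [[2, 0, 0], [-55/8, 13/2, -5/8], [11/16, -5/8, 5/16]]; det M1 = 105/32
M2 = [[0, E_q/2, G_p/2], [E_q/2, E, F], [G_p/2, F, G]] = [[0, 0, 0], [0, 13/2, -5/8], [0, -5/8, 5/16]]; det M2 = 0
det M1 - det M2 = 105/32; K = 105/32 / (105/64)^2 = 128/105

Answer: K = 128/105


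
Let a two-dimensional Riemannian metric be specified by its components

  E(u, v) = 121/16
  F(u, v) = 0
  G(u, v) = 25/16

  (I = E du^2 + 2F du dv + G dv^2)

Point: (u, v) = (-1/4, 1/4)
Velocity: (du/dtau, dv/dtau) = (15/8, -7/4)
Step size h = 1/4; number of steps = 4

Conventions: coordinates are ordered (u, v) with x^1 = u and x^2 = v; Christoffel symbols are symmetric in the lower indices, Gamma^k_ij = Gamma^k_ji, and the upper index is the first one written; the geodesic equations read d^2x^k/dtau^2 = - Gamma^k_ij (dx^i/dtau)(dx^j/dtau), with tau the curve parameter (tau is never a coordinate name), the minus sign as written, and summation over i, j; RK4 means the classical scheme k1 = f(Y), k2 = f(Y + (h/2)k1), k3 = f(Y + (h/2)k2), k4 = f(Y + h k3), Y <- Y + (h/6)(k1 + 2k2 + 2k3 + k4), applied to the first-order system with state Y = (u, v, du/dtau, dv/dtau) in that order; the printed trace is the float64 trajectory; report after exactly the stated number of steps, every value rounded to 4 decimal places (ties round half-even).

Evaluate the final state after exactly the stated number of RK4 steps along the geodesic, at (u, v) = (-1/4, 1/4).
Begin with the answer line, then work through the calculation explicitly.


Answer: u = 1.6250, v = -1.5000, du/dtau = 1.8750, dv/dtau = -1.7500

f(Y) = (du/dtau, dv/dtau, -Gamma^u_ij Y'^i Y'^j, -Gamma^v_ij Y'^i Y'^j) with the Gammas evaluated at the stage position; h = 0.250000; intermediate values shown to 6 dp
step 0: u = -0.2500, v = 0.2500, du/dtau = 1.8750, dv/dtau = -1.7500
step 1:
  k1: at (u, v) = (-0.250000, 0.250000), (du/dtau, dv/dtau) = (1.875000, -1.750000); Gamma_uuu = 0.000000, Gamma_uuv = 0.000000, Gamma_uvv = 0.000000, Gamma_vuu = 0.000000, Gamma_vuv = 0.000000, Gamma_vvv = 0.000000; k1 = (1.875000, -1.750000, 0.000000, 0.000000)
  k2: at (u, v) = (-0.015625, 0.031250), (du/dtau, dv/dtau) = (1.875000, -1.750000); Gamma_uuu = 0.000000, Gamma_uuv = 0.000000, Gamma_uvv = 0.000000, Gamma_vuu = 0.000000, Gamma_vuv = 0.000000, Gamma_vvv = 0.000000; k2 = (1.875000, -1.750000, 0.000000, 0.000000)
  k3: at (u, v) = (-0.015625, 0.031250), (du/dtau, dv/dtau) = (1.875000, -1.750000); Gamma_uuu = 0.000000, Gamma_uuv = 0.000000, Gamma_uvv = 0.000000, Gamma_vuu = 0.000000, Gamma_vuv = 0.000000, Gamma_vvv = 0.000000; k3 = (1.875000, -1.750000, 0.000000, 0.000000)
  k4: at (u, v) = (0.218750, -0.187500), (du/dtau, dv/dtau) = (1.875000, -1.750000); Gamma_uuu = 0.000000, Gamma_uuv = 0.000000, Gamma_uvv = 0.000000, Gamma_vuu = 0.000000, Gamma_vuv = 0.000000, Gamma_vvv = 0.000000; k4 = (1.875000, -1.750000, 0.000000, 0.000000)
  Y <- Y + (h/6)(k1 + 2k2 + 2k3 + k4): u = 0.2188, v = -0.1875, du/dtau = 1.8750, dv/dtau = -1.7500
step 2:
  k1: at (u, v) = (0.218750, -0.187500), (du/dtau, dv/dtau) = (1.875000, -1.750000); Gamma_uuu = 0.000000, Gamma_uuv = 0.000000, Gamma_uvv = 0.000000, Gamma_vuu = 0.000000, Gamma_vuv = 0.000000, Gamma_vvv = 0.000000; k1 = (1.875000, -1.750000, 0.000000, 0.000000)
  k2: at (u, v) = (0.453125, -0.406250), (du/dtau, dv/dtau) = (1.875000, -1.750000); Gamma_uuu = 0.000000, Gamma_uuv = 0.000000, Gamma_uvv = 0.000000, Gamma_vuu = 0.000000, Gamma_vuv = 0.000000, Gamma_vvv = 0.000000; k2 = (1.875000, -1.750000, 0.000000, 0.000000)
  k3: at (u, v) = (0.453125, -0.406250), (du/dtau, dv/dtau) = (1.875000, -1.750000); Gamma_uuu = 0.000000, Gamma_uuv = 0.000000, Gamma_uvv = 0.000000, Gamma_vuu = 0.000000, Gamma_vuv = 0.000000, Gamma_vvv = 0.000000; k3 = (1.875000, -1.750000, 0.000000, 0.000000)
  k4: at (u, v) = (0.687500, -0.625000), (du/dtau, dv/dtau) = (1.875000, -1.750000); Gamma_uuu = 0.000000, Gamma_uuv = 0.000000, Gamma_uvv = 0.000000, Gamma_vuu = 0.000000, Gamma_vuv = 0.000000, Gamma_vvv = 0.000000; k4 = (1.875000, -1.750000, 0.000000, 0.000000)
  Y <- Y + (h/6)(k1 + 2k2 + 2k3 + k4): u = 0.6875, v = -0.6250, du/dtau = 1.8750, dv/dtau = -1.7500
step 3:
  k1: at (u, v) = (0.687500, -0.625000), (du/dtau, dv/dtau) = (1.875000, -1.750000); Gamma_uuu = 0.000000, Gamma_uuv = 0.000000, Gamma_uvv = 0.000000, Gamma_vuu = 0.000000, Gamma_vuv = 0.000000, Gamma_vvv = 0.000000; k1 = (1.875000, -1.750000, 0.000000, 0.000000)
  k2: at (u, v) = (0.921875, -0.843750), (du/dtau, dv/dtau) = (1.875000, -1.750000); Gamma_uuu = 0.000000, Gamma_uuv = 0.000000, Gamma_uvv = 0.000000, Gamma_vuu = 0.000000, Gamma_vuv = 0.000000, Gamma_vvv = 0.000000; k2 = (1.875000, -1.750000, 0.000000, 0.000000)
  k3: at (u, v) = (0.921875, -0.843750), (du/dtau, dv/dtau) = (1.875000, -1.750000); Gamma_uuu = 0.000000, Gamma_uuv = 0.000000, Gamma_uvv = 0.000000, Gamma_vuu = 0.000000, Gamma_vuv = 0.000000, Gamma_vvv = 0.000000; k3 = (1.875000, -1.750000, 0.000000, 0.000000)
  k4: at (u, v) = (1.156250, -1.062500), (du/dtau, dv/dtau) = (1.875000, -1.750000); Gamma_uuu = 0.000000, Gamma_uuv = 0.000000, Gamma_uvv = 0.000000, Gamma_vuu = 0.000000, Gamma_vuv = 0.000000, Gamma_vvv = 0.000000; k4 = (1.875000, -1.750000, 0.000000, 0.000000)
  Y <- Y + (h/6)(k1 + 2k2 + 2k3 + k4): u = 1.1562, v = -1.0625, du/dtau = 1.8750, dv/dtau = -1.7500
step 4:
  k1: at (u, v) = (1.156250, -1.062500), (du/dtau, dv/dtau) = (1.875000, -1.750000); Gamma_uuu = 0.000000, Gamma_uuv = 0.000000, Gamma_uvv = 0.000000, Gamma_vuu = 0.000000, Gamma_vuv = 0.000000, Gamma_vvv = 0.000000; k1 = (1.875000, -1.750000, 0.000000, 0.000000)
  k2: at (u, v) = (1.390625, -1.281250), (du/dtau, dv/dtau) = (1.875000, -1.750000); Gamma_uuu = 0.000000, Gamma_uuv = 0.000000, Gamma_uvv = 0.000000, Gamma_vuu = 0.000000, Gamma_vuv = 0.000000, Gamma_vvv = 0.000000; k2 = (1.875000, -1.750000, 0.000000, 0.000000)
  k3: at (u, v) = (1.390625, -1.281250), (du/dtau, dv/dtau) = (1.875000, -1.750000); Gamma_uuu = 0.000000, Gamma_uuv = 0.000000, Gamma_uvv = 0.000000, Gamma_vuu = 0.000000, Gamma_vuv = 0.000000, Gamma_vvv = 0.000000; k3 = (1.875000, -1.750000, 0.000000, 0.000000)
  k4: at (u, v) = (1.625000, -1.500000), (du/dtau, dv/dtau) = (1.875000, -1.750000); Gamma_uuu = 0.000000, Gamma_uuv = 0.000000, Gamma_uvv = 0.000000, Gamma_vuu = 0.000000, Gamma_vuv = 0.000000, Gamma_vvv = 0.000000; k4 = (1.875000, -1.750000, 0.000000, 0.000000)
  Y <- Y + (h/6)(k1 + 2k2 + 2k3 + k4): u = 1.6250, v = -1.5000, du/dtau = 1.8750, dv/dtau = -1.7500
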